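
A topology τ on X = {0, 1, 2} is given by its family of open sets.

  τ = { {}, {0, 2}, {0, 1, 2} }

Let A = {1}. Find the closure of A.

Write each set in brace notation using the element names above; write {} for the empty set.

{1}

closure: X∖int(X∖A) = X∖{0, 2} = {1}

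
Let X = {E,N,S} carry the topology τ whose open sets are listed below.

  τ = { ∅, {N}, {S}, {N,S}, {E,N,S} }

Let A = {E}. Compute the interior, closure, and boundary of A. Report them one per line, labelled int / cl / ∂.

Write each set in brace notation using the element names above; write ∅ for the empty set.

int(A) = ∅
cl(A)  = {E}
∂A     = {E}

U open, U⊆A: ∅. int(A) = ⋃ = ∅
X∖A={N,S}, int(X∖A)={N,S}, hence cl(A)={E}
∂A: remove int from cl → {E}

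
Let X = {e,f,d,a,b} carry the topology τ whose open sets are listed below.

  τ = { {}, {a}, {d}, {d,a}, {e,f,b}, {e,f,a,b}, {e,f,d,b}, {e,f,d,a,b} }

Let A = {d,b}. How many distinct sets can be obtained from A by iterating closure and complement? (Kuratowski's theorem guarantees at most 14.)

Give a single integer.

6

closure: X∖int(X∖A) = X∖{a} = {e,f,d,b}
Let k=closure and c=complement:
  1. A     = {d,b}
  2. kA    = {e,f,d,b}
  3. cA    = {e,f,a}
  4. ckA   = {a}
  5. kcA   = {e,f,a,b}
  6. ckcA  = {d}
— saturated at 6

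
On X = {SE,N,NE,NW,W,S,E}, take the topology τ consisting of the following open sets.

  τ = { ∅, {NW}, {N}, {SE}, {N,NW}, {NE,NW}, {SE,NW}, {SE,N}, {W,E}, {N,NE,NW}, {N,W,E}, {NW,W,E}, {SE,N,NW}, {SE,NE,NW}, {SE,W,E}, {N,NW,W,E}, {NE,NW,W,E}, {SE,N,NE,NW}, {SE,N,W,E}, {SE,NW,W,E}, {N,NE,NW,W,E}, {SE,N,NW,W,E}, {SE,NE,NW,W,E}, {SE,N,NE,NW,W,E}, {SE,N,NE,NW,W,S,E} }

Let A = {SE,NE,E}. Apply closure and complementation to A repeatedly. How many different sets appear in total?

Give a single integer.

X∖A={N,NW,W,S}, int(X∖A)={N,NW}, hence cl(A)={SE,NE,W,S,E}
Orbit (k=closure, c=complement):
  1. A     = {SE,NE,E}
  2. kA    = {SE,NE,W,S,E}
  3. cA    = {N,NW,W,S}
  4. ckA   = {N,NW}
  5. kcA   = {N,NE,NW,W,S,E}
  6. kckA  = {N,NE,NW,S}
  7. ckcA  = {SE}
  8. ckckA = {SE,W,E}
  9. kckcA = {SE,S}
  10. kckckA = {SE,W,S,E}
  11. ckckcA = {N,NE,NW,W,E}
  12. ckckckA = {N,NE,NW}
(closed under both — stop)

12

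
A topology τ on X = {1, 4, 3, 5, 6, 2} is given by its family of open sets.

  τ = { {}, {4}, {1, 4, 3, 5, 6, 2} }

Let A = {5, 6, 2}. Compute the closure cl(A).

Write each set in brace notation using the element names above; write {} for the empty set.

X∖A={1, 4, 3}, int(X∖A)={4}, hence cl(A)={1, 3, 5, 6, 2}

{1, 3, 5, 6, 2}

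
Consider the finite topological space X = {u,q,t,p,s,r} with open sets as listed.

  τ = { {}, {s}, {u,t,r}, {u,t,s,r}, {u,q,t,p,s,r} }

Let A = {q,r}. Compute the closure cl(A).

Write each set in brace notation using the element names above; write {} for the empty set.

X∖A={u,t,p,s}, int(X∖A)={s}, hence cl(A)={u,q,t,p,r}

{u,q,t,p,r}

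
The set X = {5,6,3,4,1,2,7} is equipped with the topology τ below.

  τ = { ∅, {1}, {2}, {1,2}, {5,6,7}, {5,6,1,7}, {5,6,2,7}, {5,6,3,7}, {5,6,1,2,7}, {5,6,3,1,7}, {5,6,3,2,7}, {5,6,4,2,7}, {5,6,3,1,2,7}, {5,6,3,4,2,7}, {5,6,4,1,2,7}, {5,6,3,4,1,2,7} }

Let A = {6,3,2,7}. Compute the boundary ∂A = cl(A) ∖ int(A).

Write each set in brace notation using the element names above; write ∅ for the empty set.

open subsets of A: ∅, {2}; so int(A) = {2}
closure: X∖int(X∖A) = X∖{1} = {5,6,3,4,2,7}
∂A = {5,6,3,4,2,7} minus {2} = {5,6,3,4,7}

{5,6,3,4,7}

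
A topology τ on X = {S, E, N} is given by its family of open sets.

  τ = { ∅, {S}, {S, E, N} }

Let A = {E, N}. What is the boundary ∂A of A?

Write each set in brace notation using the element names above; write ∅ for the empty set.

open subsets of A: ∅; so int(A) = ∅
closure: X∖int(X∖A) = X∖{S} = {E, N}
∂A = {E, N} minus ∅ = {E, N}

{E, N}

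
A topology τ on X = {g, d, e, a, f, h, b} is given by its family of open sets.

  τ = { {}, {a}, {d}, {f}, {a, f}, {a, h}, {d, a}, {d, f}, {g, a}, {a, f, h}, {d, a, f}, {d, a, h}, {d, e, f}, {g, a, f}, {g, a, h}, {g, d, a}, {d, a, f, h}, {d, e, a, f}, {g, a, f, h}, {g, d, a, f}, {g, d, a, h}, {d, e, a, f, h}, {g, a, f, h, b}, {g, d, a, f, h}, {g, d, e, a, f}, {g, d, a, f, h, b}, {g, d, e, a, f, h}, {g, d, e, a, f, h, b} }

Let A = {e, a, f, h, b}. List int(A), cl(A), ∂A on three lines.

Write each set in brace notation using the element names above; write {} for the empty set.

int(A) = {a, f, h}
cl(A)  = {g, e, a, f, h, b}
∂A     = {g, e, b}

open subsets of A: {}, {f}, {a}, {a, f}, {a, h}, {a, f, h}; so int(A) = {a, f, h}
closure: X∖int(X∖A) = X∖{d} = {g, e, a, f, h, b}
∂A = {g, e, a, f, h, b} minus {a, f, h} = {g, e, b}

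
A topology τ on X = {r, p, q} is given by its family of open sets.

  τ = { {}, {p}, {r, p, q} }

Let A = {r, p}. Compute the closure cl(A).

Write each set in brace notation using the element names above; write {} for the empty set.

complement {q}; its interior {}; cl(A) = X∖{} = {r, p, q}

{r, p, q}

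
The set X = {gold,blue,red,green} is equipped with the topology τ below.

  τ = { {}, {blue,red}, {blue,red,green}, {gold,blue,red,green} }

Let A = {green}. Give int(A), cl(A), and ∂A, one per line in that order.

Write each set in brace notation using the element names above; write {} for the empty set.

opens ⊆ A: {}; union → int = {}
complement {gold,blue,red}; its interior {blue,red}; cl(A) = X∖{blue,red} = {gold,green}
boundary = {gold,green} ∖ {} = {gold,green}

int(A) = {}
cl(A)  = {gold,green}
∂A     = {gold,green}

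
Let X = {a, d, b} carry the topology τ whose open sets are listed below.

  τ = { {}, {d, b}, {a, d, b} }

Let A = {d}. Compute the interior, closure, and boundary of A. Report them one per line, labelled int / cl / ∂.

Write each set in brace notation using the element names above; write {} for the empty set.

int(A) = {}
cl(A)  = {a, d, b}
∂A     = {a, d, b}

interior: largest open inside A is {} (from {})
cl via duality: int({a, b}) = {}, so X∖{} = {a, d, b}
cl∖int = {a, d, b}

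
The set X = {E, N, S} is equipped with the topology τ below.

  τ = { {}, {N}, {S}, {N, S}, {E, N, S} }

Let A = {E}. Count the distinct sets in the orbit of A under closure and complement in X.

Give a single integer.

4

X∖A={N, S}, int(X∖A)={N, S}, hence cl(A)={E}
Orbit (k=closure, c=complement):
  1. A     = {E}
  2. cA    = {N, S}
  3. kcA   = {E, N, S}
  4. ckcA  = {}
(closed under both — stop)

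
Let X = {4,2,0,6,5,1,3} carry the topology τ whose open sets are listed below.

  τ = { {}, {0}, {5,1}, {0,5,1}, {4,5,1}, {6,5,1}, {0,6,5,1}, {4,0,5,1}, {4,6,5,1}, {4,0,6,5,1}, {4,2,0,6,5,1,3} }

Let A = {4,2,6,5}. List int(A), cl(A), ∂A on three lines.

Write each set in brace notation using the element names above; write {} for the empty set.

int(A) = {}
cl(A)  = {4,2,6,5,1,3}
∂A     = {4,2,6,5,1,3}

U open, U⊆A: {}. int(A) = ⋃ = {}
X∖A={0,1,3}, int(X∖A)={0}, hence cl(A)={4,2,6,5,1,3}
∂A: remove int from cl → {4,2,6,5,1,3}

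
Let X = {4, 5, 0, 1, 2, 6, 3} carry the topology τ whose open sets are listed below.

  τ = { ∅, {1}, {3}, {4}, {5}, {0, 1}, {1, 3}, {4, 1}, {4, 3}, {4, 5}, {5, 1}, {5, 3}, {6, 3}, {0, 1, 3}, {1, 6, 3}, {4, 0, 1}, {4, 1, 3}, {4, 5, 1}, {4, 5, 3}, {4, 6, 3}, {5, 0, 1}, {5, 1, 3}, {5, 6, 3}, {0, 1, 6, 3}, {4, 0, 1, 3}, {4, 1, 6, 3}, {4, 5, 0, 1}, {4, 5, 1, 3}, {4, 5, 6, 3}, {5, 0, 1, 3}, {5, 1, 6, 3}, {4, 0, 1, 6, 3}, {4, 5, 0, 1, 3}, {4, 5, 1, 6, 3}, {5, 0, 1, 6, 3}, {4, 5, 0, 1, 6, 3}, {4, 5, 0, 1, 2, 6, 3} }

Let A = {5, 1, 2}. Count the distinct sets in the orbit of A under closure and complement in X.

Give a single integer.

complement {4, 0, 6, 3}; its interior {4, 6, 3}; cl(A) = X∖{4, 6, 3} = {5, 0, 1, 2}
With k = closure, c = complement:
  1. A     = {5, 1, 2}
  2. kA    = {5, 0, 1, 2}
  3. cA    = {4, 0, 6, 3}
  4. ckA   = {4, 6, 3}
  5. kcA   = {4, 0, 2, 6, 3}
  6. kckA  = {4, 2, 6, 3}
  7. ckcA  = {5, 1}
  8. ckckA = {5, 0, 1}
k, c of each give nothing new

8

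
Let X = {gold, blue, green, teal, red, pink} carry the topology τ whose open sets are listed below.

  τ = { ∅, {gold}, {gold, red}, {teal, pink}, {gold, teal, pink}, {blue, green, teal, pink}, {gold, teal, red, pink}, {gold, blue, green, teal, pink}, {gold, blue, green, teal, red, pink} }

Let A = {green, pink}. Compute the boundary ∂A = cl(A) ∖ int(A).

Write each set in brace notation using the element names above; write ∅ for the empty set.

{blue, green, teal, pink}

interior: largest open inside A is ∅ (from ∅)
cl via duality: int({gold, blue, teal, red}) = {gold, red}, so X∖{gold, red} = {blue, green, teal, pink}
cl∖int = {blue, green, teal, pink}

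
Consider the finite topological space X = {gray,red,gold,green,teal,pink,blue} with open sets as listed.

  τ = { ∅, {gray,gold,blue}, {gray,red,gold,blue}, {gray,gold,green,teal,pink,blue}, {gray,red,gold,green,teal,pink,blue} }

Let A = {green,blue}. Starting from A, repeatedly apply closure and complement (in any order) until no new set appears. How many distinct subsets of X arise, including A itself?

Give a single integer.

cl via duality: int({gray,red,gold,teal,pink}) = ∅, so X∖∅ = {gray,red,gold,green,teal,pink,blue}
Write k for closure, c for complement:
  1. A     = {green,blue}
  2. kA    = {gray,red,gold,green,teal,pink,blue}
  3. cA    = {gray,red,gold,teal,pink}
  4. ckA   = ∅
applying k or c yields no new set

4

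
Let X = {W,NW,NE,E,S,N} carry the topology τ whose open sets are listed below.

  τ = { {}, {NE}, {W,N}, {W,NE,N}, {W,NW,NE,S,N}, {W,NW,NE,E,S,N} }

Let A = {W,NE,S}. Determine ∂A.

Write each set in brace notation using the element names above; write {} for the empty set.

{W,NW,E,S,N}

interior: largest open inside A is {NE} (from {}, {NE})
cl via duality: int({NW,E,N}) = {}, so X∖{} = {W,NW,NE,E,S,N}
cl∖int = {W,NW,E,S,N}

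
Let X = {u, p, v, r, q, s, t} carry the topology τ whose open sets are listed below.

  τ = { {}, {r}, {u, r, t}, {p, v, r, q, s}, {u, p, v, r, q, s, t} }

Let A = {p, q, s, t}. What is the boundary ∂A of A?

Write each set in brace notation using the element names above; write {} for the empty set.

{u, p, v, q, s, t}

U open, U⊆A: {}. int(A) = ⋃ = {}
X∖A={u, v, r}, int(X∖A)={r}, hence cl(A)={u, p, v, q, s, t}
∂A: remove int from cl → {u, p, v, q, s, t}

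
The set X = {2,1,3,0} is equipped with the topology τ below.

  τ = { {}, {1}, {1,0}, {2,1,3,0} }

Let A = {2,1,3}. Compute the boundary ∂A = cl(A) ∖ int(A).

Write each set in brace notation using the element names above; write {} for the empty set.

open subsets of A: {}, {1}; so int(A) = {1}
closure: X∖int(X∖A) = X∖{} = {2,1,3,0}
∂A = {2,1,3,0} minus {1} = {2,3,0}

{2,3,0}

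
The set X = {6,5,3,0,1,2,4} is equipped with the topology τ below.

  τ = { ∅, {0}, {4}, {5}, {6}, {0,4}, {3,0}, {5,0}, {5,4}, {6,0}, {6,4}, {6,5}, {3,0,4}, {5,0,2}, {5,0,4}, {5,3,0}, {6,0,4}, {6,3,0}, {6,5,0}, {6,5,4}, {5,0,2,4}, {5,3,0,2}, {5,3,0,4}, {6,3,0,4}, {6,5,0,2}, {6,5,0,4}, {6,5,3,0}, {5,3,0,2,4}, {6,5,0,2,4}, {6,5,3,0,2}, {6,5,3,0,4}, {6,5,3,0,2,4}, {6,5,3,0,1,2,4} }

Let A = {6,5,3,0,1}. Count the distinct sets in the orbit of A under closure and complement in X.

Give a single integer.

8

complement {2,4}; its interior {4}; cl(A) = X∖{4} = {6,5,3,0,1,2}
With k = closure, c = complement:
  1. A     = {6,5,3,0,1}
  2. kA    = {6,5,3,0,1,2}
  3. cA    = {2,4}
  4. ckA   = {4}
  5. kcA   = {1,2,4}
  6. kckA  = {1,4}
  7. ckcA  = {6,5,3,0}
  8. ckckA = {6,5,3,0,2}
k, c of each give nothing new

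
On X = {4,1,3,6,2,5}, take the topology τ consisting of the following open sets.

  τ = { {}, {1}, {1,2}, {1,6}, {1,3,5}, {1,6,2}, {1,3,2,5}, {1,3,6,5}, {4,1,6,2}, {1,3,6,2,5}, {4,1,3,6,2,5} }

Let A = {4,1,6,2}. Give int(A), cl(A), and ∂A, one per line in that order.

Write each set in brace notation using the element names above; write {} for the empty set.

opens ⊆ A: {}, {1}, {1,2}, {1,6}, {1,6,2}, {4,1,6,2}; union → int = {4,1,6,2}
complement {3,5}; its interior {}; cl(A) = X∖{} = {4,1,3,6,2,5}
boundary = {4,1,3,6,2,5} ∖ {4,1,6,2} = {3,5}

int(A) = {4,1,6,2}
cl(A)  = {4,1,3,6,2,5}
∂A     = {3,5}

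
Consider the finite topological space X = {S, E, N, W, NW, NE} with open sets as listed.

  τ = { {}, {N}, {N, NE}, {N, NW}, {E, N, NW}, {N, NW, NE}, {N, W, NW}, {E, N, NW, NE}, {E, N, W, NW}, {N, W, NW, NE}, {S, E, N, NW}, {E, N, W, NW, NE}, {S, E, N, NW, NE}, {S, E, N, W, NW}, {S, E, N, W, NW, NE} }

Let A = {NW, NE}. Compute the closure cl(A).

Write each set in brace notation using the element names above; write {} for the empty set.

complement {S, E, N, W}; its interior {N}; cl(A) = X∖{N} = {S, E, W, NW, NE}

{S, E, W, NW, NE}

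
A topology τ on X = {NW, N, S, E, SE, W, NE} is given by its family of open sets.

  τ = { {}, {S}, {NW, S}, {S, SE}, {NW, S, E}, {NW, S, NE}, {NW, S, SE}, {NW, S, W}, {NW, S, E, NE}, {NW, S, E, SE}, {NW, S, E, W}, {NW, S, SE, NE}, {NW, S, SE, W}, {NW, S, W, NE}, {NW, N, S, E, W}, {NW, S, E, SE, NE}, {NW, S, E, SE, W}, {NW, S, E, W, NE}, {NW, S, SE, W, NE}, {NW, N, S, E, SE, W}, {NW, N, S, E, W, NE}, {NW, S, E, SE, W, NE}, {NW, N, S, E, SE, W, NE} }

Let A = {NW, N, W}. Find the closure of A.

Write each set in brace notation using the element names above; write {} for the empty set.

cl via duality: int({S, E, SE, NE}) = {S, SE}, so X∖{S, SE} = {NW, N, E, W, NE}

{NW, N, E, W, NE}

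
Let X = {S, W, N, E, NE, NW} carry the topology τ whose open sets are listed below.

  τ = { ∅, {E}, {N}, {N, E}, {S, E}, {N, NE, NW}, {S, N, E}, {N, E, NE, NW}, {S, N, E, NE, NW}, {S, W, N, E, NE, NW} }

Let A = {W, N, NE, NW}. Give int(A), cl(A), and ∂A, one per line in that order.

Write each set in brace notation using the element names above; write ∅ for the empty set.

open subsets of A: ∅, {N}, {N, NE, NW}; so int(A) = {N, NE, NW}
closure: X∖int(X∖A) = X∖{S, E} = {W, N, NE, NW}
∂A = {W, N, NE, NW} minus {N, NE, NW} = {W}

int(A) = {N, NE, NW}
cl(A)  = {W, N, NE, NW}
∂A     = {W}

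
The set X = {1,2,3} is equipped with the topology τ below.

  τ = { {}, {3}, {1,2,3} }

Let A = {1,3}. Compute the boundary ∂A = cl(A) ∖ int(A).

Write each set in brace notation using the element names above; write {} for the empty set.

{1,2}

U open, U⊆A: {}, {3}. int(A) = ⋃ = {3}
X∖A={2}, int(X∖A)={}, hence cl(A)={1,2,3}
∂A: remove int from cl → {1,2}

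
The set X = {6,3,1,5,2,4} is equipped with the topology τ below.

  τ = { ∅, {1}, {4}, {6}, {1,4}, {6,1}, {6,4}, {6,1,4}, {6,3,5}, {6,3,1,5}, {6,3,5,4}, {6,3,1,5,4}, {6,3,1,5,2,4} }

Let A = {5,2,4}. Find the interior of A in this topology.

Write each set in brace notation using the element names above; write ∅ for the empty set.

{4}

U open, U⊆A: ∅, {4}. int(A) = ⋃ = {4}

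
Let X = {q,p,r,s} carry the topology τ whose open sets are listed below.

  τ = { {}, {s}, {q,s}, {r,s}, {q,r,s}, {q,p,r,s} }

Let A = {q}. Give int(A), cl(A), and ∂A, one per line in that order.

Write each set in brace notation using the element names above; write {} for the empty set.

opens ⊆ A: {}; union → int = {}
complement {p,r,s}; its interior {r,s}; cl(A) = X∖{r,s} = {q,p}
boundary = {q,p} ∖ {} = {q,p}

int(A) = {}
cl(A)  = {q,p}
∂A     = {q,p}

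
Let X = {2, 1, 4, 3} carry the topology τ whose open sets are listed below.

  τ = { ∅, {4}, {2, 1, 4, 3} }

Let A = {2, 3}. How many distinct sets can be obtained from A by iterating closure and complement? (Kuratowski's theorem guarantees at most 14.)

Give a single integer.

complement {1, 4}; its interior {4}; cl(A) = X∖{4} = {2, 1, 3}
With k = closure, c = complement:
  1. A     = {2, 3}
  2. kA    = {2, 1, 3}
  3. cA    = {1, 4}
  4. ckA   = {4}
  5. kcA   = {2, 1, 4, 3}
  6. ckcA  = ∅
k, c of each give nothing new

6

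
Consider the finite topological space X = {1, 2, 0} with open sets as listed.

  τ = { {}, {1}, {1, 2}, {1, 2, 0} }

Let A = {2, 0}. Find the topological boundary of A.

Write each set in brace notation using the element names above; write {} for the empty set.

{2, 0}

open subsets of A: {}; so int(A) = {}
closure: X∖int(X∖A) = X∖{1} = {2, 0}
∂A = {2, 0} minus {} = {2, 0}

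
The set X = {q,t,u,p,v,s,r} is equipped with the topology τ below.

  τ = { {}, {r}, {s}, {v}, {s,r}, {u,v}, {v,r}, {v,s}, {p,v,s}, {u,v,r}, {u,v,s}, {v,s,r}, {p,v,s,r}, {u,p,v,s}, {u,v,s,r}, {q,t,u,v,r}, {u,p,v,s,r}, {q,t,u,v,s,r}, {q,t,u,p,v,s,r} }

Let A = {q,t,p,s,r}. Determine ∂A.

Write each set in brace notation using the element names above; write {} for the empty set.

U open, U⊆A: {}, {r}, {s}, {s,r}. int(A) = ⋃ = {s,r}
X∖A={u,v}, int(X∖A)={u,v}, hence cl(A)={q,t,p,s,r}
∂A: remove int from cl → {q,t,p}

{q,t,p}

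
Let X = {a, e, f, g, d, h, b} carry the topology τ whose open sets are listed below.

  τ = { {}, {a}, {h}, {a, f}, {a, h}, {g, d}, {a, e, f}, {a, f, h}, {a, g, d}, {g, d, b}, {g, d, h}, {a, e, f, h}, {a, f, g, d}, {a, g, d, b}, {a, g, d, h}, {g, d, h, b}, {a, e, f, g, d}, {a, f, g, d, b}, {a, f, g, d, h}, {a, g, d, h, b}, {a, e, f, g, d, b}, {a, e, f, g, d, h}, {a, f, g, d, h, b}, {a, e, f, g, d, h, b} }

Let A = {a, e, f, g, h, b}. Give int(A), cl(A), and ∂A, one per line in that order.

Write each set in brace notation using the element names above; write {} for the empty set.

int(A) = {a, e, f, h}
cl(A)  = {a, e, f, g, d, h, b}
∂A     = {g, d, b}

interior: largest open inside A is {a, e, f, h} (from {}, {h}, {a}, {a, f}, {a, h}, {a, e, f}, {a, f, h}, {a, e, f, h})
cl via duality: int({d}) = {}, so X∖{} = {a, e, f, g, d, h, b}
cl∖int = {g, d, b}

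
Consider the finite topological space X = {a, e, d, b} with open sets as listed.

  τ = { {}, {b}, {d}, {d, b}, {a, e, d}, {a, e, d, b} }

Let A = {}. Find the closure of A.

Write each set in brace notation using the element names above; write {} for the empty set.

X∖A={a, e, d, b}, int(X∖A)={a, e, d, b}, hence cl(A)={}

{}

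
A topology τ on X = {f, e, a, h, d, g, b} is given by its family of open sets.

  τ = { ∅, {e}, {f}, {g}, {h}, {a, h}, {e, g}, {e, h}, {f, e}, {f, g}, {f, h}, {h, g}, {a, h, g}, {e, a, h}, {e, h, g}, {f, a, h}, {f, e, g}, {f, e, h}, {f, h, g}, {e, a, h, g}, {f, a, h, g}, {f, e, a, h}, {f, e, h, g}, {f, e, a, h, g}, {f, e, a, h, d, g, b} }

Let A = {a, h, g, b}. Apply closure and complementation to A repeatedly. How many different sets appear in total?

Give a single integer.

6

complement {f, e, d}; its interior {f, e}; cl(A) = X∖{f, e} = {a, h, d, g, b}
With k = closure, c = complement:
  1. A     = {a, h, g, b}
  2. kA    = {a, h, d, g, b}
  3. cA    = {f, e, d}
  4. ckA   = {f, e}
  5. kcA   = {f, e, d, b}
  6. ckcA  = {a, h, g}
k, c of each give nothing new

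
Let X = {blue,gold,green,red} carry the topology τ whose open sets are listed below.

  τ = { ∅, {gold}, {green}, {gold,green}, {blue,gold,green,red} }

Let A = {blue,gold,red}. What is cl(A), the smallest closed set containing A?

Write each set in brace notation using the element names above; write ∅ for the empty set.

complement {green}; its interior {green}; cl(A) = X∖{green} = {blue,gold,red}

{blue,gold,red}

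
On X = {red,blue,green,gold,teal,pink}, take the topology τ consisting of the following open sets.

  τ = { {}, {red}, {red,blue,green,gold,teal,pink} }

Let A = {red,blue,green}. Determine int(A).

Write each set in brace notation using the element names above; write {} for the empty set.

{red}

opens ⊆ A: {}, {red}; union → int = {red}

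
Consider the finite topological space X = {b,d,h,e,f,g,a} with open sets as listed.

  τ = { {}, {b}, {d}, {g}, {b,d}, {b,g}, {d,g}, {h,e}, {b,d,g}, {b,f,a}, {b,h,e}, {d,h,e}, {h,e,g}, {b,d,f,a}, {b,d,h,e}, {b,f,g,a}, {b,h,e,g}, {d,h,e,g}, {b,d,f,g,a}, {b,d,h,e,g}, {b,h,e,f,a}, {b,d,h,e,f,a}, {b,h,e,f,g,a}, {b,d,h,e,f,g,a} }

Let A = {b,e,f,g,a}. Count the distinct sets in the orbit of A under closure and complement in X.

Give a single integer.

X∖A={d,h}, int(X∖A)={d}, hence cl(A)={b,h,e,f,g,a}
Orbit (k=closure, c=complement):
  1. A     = {b,e,f,g,a}
  2. kA    = {b,h,e,f,g,a}
  3. cA    = {d,h}
  4. ckA   = {d}
  5. kcA   = {d,h,e}
  6. ckcA  = {b,f,g,a}
(closed under both — stop)

6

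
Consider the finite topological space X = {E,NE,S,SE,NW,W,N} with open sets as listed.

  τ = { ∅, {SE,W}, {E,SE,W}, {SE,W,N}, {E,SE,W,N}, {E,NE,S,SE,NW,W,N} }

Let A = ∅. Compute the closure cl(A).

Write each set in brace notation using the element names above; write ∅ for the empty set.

∅

closure: X∖int(X∖A) = X∖{E,NE,S,SE,NW,W,N} = ∅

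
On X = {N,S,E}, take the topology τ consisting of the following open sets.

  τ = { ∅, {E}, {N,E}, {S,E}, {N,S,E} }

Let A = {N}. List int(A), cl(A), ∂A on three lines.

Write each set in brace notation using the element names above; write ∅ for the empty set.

open subsets of A: ∅; so int(A) = ∅
closure: X∖int(X∖A) = X∖{S,E} = {N}
∂A = {N} minus ∅ = {N}

int(A) = ∅
cl(A)  = {N}
∂A     = {N}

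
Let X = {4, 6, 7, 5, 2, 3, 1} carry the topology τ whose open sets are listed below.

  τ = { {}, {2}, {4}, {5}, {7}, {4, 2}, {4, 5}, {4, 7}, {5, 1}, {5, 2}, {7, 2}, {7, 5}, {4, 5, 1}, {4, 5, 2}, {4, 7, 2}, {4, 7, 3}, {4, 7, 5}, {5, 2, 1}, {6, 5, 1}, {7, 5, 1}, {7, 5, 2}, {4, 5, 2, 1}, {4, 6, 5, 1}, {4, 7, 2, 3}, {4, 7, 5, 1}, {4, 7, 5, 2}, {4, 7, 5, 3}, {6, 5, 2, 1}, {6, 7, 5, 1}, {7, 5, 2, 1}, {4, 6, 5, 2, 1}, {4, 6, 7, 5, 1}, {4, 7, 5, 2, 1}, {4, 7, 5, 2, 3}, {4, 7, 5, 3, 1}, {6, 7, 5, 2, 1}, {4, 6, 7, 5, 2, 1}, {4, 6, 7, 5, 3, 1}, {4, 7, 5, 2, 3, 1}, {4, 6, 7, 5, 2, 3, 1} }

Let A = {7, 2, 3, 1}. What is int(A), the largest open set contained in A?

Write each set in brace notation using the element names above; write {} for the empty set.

opens ⊆ A: {}, {2}, {7}, {7, 2}; union → int = {7, 2}

{7, 2}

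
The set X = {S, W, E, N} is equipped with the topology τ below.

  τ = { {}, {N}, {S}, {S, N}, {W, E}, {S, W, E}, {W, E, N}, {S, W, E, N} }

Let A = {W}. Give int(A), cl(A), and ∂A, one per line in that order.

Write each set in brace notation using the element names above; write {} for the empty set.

interior: largest open inside A is {} (from {})
cl via duality: int({S, E, N}) = {S, N}, so X∖{S, N} = {W, E}
cl∖int = {W, E}

int(A) = {}
cl(A)  = {W, E}
∂A     = {W, E}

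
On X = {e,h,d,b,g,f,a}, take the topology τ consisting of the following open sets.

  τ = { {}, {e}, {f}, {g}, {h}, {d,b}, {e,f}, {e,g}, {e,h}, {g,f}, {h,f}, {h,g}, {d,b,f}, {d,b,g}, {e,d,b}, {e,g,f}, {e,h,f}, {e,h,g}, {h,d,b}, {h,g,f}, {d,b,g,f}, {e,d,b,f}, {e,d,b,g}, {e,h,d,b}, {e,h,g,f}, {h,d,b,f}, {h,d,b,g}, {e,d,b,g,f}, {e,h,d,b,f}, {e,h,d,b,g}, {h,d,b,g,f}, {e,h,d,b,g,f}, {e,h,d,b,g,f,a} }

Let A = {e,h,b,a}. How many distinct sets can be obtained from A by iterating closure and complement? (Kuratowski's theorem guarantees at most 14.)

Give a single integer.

10

closure: X∖int(X∖A) = X∖{g,f} = {e,h,d,b,a}
Let k=closure and c=complement:
  1. A     = {e,h,b,a}
  2. kA    = {e,h,d,b,a}
  3. cA    = {d,g,f}
  4. ckA   = {g,f}
  5. kcA   = {d,b,g,f,a}
  6. kckA  = {g,f,a}
  7. ckcA  = {e,h}
  8. ckckA = {e,h,d,b}
  9. kckcA = {e,h,a}
  10. ckckcA = {d,b,g,f}
— saturated at 10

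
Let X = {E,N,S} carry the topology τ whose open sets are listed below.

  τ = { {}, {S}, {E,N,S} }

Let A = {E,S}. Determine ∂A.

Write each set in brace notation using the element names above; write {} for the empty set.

open subsets of A: {}, {S}; so int(A) = {S}
closure: X∖int(X∖A) = X∖{} = {E,N,S}
∂A = {E,N,S} minus {S} = {E,N}

{E,N}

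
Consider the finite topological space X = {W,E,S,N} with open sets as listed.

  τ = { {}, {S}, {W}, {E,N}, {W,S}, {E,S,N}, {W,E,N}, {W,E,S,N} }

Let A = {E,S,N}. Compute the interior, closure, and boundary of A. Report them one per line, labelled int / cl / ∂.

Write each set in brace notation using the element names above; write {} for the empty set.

int(A) = {E,S,N}
cl(A)  = {E,S,N}
∂A     = {}

open subsets of A: {}, {S}, {E,N}, {E,S,N}; so int(A) = {E,S,N}
closure: X∖int(X∖A) = X∖{W} = {E,S,N}
∂A = {E,S,N} minus {E,S,N} = {}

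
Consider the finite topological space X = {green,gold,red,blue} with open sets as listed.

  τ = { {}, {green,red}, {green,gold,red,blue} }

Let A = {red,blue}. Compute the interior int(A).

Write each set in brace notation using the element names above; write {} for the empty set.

open subsets of A: {}; so int(A) = {}

{}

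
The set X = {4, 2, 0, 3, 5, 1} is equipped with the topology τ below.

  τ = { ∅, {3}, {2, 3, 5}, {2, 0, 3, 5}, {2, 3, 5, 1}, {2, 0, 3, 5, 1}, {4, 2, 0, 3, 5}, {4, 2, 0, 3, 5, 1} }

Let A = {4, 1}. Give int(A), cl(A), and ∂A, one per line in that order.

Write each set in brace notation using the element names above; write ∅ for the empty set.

int(A) = ∅
cl(A)  = {4, 1}
∂A     = {4, 1}

U open, U⊆A: ∅. int(A) = ⋃ = ∅
X∖A={2, 0, 3, 5}, int(X∖A)={2, 0, 3, 5}, hence cl(A)={4, 1}
∂A: remove int from cl → {4, 1}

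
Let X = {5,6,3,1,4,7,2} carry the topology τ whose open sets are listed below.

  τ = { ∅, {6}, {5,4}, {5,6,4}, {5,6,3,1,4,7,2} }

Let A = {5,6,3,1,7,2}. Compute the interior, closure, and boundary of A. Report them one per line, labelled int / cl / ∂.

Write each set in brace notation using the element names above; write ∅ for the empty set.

interior: largest open inside A is {6} (from ∅, {6})
cl via duality: int({4}) = ∅, so X∖∅ = {5,6,3,1,4,7,2}
cl∖int = {5,3,1,4,7,2}

int(A) = {6}
cl(A)  = {5,6,3,1,4,7,2}
∂A     = {5,3,1,4,7,2}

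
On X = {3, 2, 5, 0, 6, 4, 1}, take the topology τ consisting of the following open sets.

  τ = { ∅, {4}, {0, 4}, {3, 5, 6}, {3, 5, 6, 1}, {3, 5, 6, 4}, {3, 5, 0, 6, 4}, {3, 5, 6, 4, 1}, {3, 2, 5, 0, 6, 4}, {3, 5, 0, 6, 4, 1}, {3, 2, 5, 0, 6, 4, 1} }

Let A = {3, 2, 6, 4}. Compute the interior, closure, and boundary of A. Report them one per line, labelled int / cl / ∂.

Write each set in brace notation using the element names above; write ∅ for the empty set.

opens ⊆ A: ∅, {4}; union → int = {4}
complement {5, 0, 1}; its interior ∅; cl(A) = X∖∅ = {3, 2, 5, 0, 6, 4, 1}
boundary = {3, 2, 5, 0, 6, 4, 1} ∖ {4} = {3, 2, 5, 0, 6, 1}

int(A) = {4}
cl(A)  = {3, 2, 5, 0, 6, 4, 1}
∂A     = {3, 2, 5, 0, 6, 1}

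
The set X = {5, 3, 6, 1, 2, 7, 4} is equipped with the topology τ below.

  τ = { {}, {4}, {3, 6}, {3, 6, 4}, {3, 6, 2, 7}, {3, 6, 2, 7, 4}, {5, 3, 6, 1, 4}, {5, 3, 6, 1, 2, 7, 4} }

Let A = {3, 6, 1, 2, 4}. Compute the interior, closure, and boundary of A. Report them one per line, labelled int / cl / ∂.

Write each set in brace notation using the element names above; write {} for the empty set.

int(A) = {3, 6, 4}
cl(A)  = {5, 3, 6, 1, 2, 7, 4}
∂A     = {5, 1, 2, 7}

U open, U⊆A: {}, {4}, {3, 6}, {3, 6, 4}. int(A) = ⋃ = {3, 6, 4}
X∖A={5, 7}, int(X∖A)={}, hence cl(A)={5, 3, 6, 1, 2, 7, 4}
∂A: remove int from cl → {5, 1, 2, 7}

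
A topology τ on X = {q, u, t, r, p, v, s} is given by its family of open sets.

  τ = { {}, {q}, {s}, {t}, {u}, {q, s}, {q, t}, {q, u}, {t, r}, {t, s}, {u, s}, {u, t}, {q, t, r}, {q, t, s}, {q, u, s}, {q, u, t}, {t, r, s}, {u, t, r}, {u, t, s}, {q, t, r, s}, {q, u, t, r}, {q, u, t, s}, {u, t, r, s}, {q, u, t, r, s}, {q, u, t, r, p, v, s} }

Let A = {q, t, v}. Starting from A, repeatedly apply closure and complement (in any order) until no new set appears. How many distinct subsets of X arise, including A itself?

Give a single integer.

8

X∖A={u, r, p, s}, int(X∖A)={u, s}, hence cl(A)={q, t, r, p, v}
Orbit (k=closure, c=complement):
  1. A     = {q, t, v}
  2. kA    = {q, t, r, p, v}
  3. cA    = {u, r, p, s}
  4. ckA   = {u, s}
  5. kcA   = {u, r, p, v, s}
  6. kckA  = {u, p, v, s}
  7. ckcA  = {q, t}
  8. ckckA = {q, t, r}
(closed under both — stop)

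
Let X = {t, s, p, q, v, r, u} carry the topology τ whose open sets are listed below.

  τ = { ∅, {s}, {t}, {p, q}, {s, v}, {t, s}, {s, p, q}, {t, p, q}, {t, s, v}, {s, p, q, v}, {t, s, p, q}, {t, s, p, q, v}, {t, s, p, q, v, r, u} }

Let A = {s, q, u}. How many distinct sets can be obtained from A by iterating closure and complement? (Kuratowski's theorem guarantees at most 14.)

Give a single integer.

cl via duality: int({t, p, v, r}) = {t}, so X∖{t} = {s, p, q, v, r, u}
Write k for closure, c for complement:
  1. A     = {s, q, u}
  2. kA    = {s, p, q, v, r, u}
  3. cA    = {t, p, v, r}
  4. ckA   = {t}
  5. kcA   = {t, p, q, v, r, u}
  6. kckA  = {t, r, u}
  7. ckcA  = {s}
  8. ckckA = {s, p, q, v}
  9. kckcA = {s, v, r, u}
  10. ckckcA = {t, p, q}
  11. kckckcA = {t, p, q, r, u}
  12. ckckckcA = {s, v}
applying k or c yields no new set

12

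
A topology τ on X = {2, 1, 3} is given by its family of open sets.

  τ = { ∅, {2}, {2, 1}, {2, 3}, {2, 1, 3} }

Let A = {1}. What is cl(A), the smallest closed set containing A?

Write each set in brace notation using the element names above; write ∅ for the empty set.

closure: X∖int(X∖A) = X∖{2, 3} = {1}

{1}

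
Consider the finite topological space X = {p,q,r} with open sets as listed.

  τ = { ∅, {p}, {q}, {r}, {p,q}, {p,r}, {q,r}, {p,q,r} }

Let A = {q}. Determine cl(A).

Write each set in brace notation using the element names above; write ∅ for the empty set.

{q}

closure: X∖int(X∖A) = X∖{p,r} = {q}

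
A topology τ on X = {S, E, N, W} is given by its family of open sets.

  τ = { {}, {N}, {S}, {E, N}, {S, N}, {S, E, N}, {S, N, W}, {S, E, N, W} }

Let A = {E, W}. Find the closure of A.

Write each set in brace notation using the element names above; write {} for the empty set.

closure: X∖int(X∖A) = X∖{S, N} = {E, W}

{E, W}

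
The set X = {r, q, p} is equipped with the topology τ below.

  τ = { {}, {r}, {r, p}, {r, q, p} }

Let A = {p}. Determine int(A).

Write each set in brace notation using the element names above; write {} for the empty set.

opens ⊆ A: {}; union → int = {}

{}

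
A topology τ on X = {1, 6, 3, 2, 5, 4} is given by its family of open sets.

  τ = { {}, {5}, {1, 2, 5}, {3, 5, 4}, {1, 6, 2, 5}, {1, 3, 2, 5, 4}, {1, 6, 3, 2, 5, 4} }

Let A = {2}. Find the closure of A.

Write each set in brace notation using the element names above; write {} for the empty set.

closure: X∖int(X∖A) = X∖{3, 5, 4} = {1, 6, 2}

{1, 6, 2}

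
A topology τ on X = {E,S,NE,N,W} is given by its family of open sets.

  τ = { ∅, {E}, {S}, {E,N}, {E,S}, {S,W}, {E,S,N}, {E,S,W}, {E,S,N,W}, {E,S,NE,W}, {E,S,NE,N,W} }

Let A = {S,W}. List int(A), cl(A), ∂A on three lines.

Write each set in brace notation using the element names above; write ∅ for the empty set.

int(A) = {S,W}
cl(A)  = {S,NE,W}
∂A     = {NE}

U open, U⊆A: ∅, {S}, {S,W}. int(A) = ⋃ = {S,W}
X∖A={E,NE,N}, int(X∖A)={E,N}, hence cl(A)={S,NE,W}
∂A: remove int from cl → {NE}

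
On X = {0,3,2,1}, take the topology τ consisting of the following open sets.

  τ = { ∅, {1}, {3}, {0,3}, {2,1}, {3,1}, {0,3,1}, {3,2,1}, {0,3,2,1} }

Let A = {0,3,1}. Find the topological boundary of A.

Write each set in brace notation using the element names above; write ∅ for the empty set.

interior: largest open inside A is {0,3,1} (from ∅, {3}, {1}, {0,3}, {3,1}, {0,3,1})
cl via duality: int({2}) = ∅, so X∖∅ = {0,3,2,1}
cl∖int = {2}

{2}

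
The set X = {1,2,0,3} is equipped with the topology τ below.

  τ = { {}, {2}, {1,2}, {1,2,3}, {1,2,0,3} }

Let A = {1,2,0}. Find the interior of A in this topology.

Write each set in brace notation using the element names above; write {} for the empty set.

{1,2}

U open, U⊆A: {}, {2}, {1,2}. int(A) = ⋃ = {1,2}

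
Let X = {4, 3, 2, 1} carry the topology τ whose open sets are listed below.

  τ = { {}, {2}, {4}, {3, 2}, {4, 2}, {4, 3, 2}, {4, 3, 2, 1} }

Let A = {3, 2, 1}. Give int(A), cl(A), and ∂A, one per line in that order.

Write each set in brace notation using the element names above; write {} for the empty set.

interior: largest open inside A is {3, 2} (from {}, {2}, {3, 2})
cl via duality: int({4}) = {4}, so X∖{4} = {3, 2, 1}
cl∖int = {1}

int(A) = {3, 2}
cl(A)  = {3, 2, 1}
∂A     = {1}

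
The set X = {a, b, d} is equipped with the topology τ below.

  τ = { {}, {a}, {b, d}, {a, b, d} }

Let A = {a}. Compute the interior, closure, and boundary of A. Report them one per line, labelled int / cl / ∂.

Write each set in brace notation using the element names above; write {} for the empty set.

U open, U⊆A: {}, {a}. int(A) = ⋃ = {a}
X∖A={b, d}, int(X∖A)={b, d}, hence cl(A)={a}
∂A: remove int from cl → {}

int(A) = {a}
cl(A)  = {a}
∂A     = {}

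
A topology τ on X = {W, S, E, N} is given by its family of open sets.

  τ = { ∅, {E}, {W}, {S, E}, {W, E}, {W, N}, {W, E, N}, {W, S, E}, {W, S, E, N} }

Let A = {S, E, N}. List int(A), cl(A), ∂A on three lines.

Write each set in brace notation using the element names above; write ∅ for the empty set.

int(A) = {S, E}
cl(A)  = {S, E, N}
∂A     = {N}

interior: largest open inside A is {S, E} (from ∅, {E}, {S, E})
cl via duality: int({W}) = {W}, so X∖{W} = {S, E, N}
cl∖int = {N}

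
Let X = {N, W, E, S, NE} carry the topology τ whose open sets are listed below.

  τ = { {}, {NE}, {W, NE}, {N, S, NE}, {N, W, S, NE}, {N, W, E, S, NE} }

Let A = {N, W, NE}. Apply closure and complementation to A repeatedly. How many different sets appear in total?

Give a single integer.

X∖A={E, S}, int(X∖A)={}, hence cl(A)={N, W, E, S, NE}
Orbit (k=closure, c=complement):
  1. A     = {N, W, NE}
  2. kA    = {N, W, E, S, NE}
  3. cA    = {E, S}
  4. ckA   = {}
  5. kcA   = {N, E, S}
  6. ckcA  = {W, NE}
(closed under both — stop)

6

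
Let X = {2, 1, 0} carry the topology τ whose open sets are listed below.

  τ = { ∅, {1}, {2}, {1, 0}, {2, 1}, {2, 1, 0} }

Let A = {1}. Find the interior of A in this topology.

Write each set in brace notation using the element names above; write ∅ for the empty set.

{1}

open subsets of A: ∅, {1}; so int(A) = {1}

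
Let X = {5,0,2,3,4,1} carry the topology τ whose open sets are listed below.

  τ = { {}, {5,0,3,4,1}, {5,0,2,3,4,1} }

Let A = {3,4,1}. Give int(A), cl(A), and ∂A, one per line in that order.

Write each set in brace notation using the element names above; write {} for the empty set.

int(A) = {}
cl(A)  = {5,0,2,3,4,1}
∂A     = {5,0,2,3,4,1}

interior: largest open inside A is {} (from {})
cl via duality: int({5,0,2}) = {}, so X∖{} = {5,0,2,3,4,1}
cl∖int = {5,0,2,3,4,1}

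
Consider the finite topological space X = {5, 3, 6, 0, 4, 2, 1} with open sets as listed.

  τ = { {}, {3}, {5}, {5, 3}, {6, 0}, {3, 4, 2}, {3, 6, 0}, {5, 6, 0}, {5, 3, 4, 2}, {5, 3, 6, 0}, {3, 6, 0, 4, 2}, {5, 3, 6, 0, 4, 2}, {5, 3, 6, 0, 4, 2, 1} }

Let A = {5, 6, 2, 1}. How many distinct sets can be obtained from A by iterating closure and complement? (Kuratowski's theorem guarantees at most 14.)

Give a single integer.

12

complement {3, 0, 4}; its interior {3}; cl(A) = X∖{3} = {5, 6, 0, 4, 2, 1}
With k = closure, c = complement:
  1. A     = {5, 6, 2, 1}
  2. kA    = {5, 6, 0, 4, 2, 1}
  3. cA    = {3, 0, 4}
  4. ckA   = {3}
  5. kcA   = {3, 6, 0, 4, 2, 1}
  6. kckA  = {3, 4, 2, 1}
  7. ckcA  = {5}
  8. ckckA = {5, 6, 0}
  9. kckcA = {5, 1}
  10. kckckA = {5, 6, 0, 1}
  11. ckckcA = {3, 6, 0, 4, 2}
  12. ckckckA = {3, 4, 2}
k, c of each give nothing new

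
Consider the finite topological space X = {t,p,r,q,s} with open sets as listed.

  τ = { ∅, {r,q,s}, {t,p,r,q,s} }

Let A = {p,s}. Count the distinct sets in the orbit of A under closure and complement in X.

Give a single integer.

4

complement {t,r,q}; its interior ∅; cl(A) = X∖∅ = {t,p,r,q,s}
With k = closure, c = complement:
  1. A     = {p,s}
  2. kA    = {t,p,r,q,s}
  3. cA    = {t,r,q}
  4. ckA   = ∅
k, c of each give nothing new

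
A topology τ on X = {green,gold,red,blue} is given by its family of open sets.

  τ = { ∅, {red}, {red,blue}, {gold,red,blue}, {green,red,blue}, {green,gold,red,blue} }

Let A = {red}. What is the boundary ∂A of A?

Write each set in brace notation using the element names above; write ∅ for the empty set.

open subsets of A: ∅, {red}; so int(A) = {red}
closure: X∖int(X∖A) = X∖∅ = {green,gold,red,blue}
∂A = {green,gold,red,blue} minus {red} = {green,gold,blue}

{green,gold,blue}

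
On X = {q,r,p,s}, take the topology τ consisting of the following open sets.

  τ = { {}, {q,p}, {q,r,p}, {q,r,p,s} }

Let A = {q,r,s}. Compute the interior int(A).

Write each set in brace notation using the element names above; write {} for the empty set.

{}

opens ⊆ A: {}; union → int = {}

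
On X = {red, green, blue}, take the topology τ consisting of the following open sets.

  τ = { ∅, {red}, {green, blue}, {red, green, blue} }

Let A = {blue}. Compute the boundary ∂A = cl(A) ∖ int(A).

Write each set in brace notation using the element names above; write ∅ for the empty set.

{green, blue}

opens ⊆ A: ∅; union → int = ∅
complement {red, green}; its interior {red}; cl(A) = X∖{red} = {green, blue}
boundary = {green, blue} ∖ ∅ = {green, blue}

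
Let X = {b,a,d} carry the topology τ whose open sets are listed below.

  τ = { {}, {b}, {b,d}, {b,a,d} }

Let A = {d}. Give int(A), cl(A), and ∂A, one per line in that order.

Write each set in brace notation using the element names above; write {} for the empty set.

opens ⊆ A: {}; union → int = {}
complement {b,a}; its interior {b}; cl(A) = X∖{b} = {a,d}
boundary = {a,d} ∖ {} = {a,d}

int(A) = {}
cl(A)  = {a,d}
∂A     = {a,d}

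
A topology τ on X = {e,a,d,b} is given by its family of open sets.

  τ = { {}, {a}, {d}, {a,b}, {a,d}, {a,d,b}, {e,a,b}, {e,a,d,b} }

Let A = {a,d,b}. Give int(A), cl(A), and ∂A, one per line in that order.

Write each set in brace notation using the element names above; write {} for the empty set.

int(A) = {a,d,b}
cl(A)  = {e,a,d,b}
∂A     = {e}

opens ⊆ A: {}, {d}, {a}, {a,b}, {a,d}, {a,d,b}; union → int = {a,d,b}
complement {e}; its interior {}; cl(A) = X∖{} = {e,a,d,b}
boundary = {e,a,d,b} ∖ {a,d,b} = {e}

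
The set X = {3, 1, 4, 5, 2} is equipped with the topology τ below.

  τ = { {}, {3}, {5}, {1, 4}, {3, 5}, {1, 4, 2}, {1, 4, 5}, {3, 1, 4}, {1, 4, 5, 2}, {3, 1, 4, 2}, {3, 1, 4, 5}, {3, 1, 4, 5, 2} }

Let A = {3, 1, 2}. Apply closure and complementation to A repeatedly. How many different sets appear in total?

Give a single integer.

cl via duality: int({4, 5}) = {5}, so X∖{5} = {3, 1, 4, 2}
Write k for closure, c for complement:
  1. A     = {3, 1, 2}
  2. kA    = {3, 1, 4, 2}
  3. cA    = {4, 5}
  4. ckA   = {5}
  5. kcA   = {1, 4, 5, 2}
  6. ckcA  = {3}
applying k or c yields no new set

6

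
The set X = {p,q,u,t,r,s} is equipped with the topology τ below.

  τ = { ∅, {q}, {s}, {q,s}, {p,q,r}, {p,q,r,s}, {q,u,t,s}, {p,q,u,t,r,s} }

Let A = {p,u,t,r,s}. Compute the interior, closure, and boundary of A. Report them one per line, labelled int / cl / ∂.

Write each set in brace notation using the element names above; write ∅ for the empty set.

int(A) = {s}
cl(A)  = {p,u,t,r,s}
∂A     = {p,u,t,r}

opens ⊆ A: ∅, {s}; union → int = {s}
complement {q}; its interior {q}; cl(A) = X∖{q} = {p,u,t,r,s}
boundary = {p,u,t,r,s} ∖ {s} = {p,u,t,r}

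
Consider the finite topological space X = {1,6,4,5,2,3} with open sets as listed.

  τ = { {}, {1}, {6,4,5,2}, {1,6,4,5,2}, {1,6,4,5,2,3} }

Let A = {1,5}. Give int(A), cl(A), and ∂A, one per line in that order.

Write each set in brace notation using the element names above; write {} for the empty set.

open subsets of A: {}, {1}; so int(A) = {1}
closure: X∖int(X∖A) = X∖{} = {1,6,4,5,2,3}
∂A = {1,6,4,5,2,3} minus {1} = {6,4,5,2,3}

int(A) = {1}
cl(A)  = {1,6,4,5,2,3}
∂A     = {6,4,5,2,3}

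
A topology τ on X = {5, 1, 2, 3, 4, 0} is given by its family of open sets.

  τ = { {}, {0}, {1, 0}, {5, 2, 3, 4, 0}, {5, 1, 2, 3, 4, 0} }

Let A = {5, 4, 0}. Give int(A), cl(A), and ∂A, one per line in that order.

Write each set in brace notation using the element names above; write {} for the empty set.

int(A) = {0}
cl(A)  = {5, 1, 2, 3, 4, 0}
∂A     = {5, 1, 2, 3, 4}

interior: largest open inside A is {0} (from {}, {0})
cl via duality: int({1, 2, 3}) = {}, so X∖{} = {5, 1, 2, 3, 4, 0}
cl∖int = {5, 1, 2, 3, 4}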